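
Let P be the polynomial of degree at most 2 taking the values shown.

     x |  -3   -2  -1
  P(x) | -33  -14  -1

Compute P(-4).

Write P(x) = ax^2 + bx + c. Substituting each data point gives a linear system:
  9a - 3b + c = -33
  4a - 2b + c = -14
  a - b + c = -1
Solving the system yields a = -3, b = 4, c = 6.
So P(x) = -3x^2 + 4x + 6.
Then P(-4) = -58.

-58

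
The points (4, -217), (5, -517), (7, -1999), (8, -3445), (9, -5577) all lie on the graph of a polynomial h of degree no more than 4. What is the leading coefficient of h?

-1

Write h(u) = au^4 + bu^3 + cu^2 + du + e. Substituting each data point gives a linear system:
  256a + 64b + 16c + 4d + e = -217
  625a + 125b + 25c + 5d + e = -517
  2401a + 343b + 49c + 7d + e = -1999
  4096a + 512b + 64c + 8d + e = -3445
  6561a + 729b + 81c + 9d + e = -5577
Solving the system yields a = -1, b = 2, c = -6, d = 1, e = 3.
So h(u) = -u⁴ + 2u³ - 6u² + u + 3.
The leading coefficient is -1.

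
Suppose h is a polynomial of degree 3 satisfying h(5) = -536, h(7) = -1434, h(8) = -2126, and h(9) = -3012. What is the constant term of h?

-6

Write h(n) = an^3 + bn^2 + cn + d. Substituting each data point gives a linear system:
  125a + 25b + 5c + d = -536
  343a + 49b + 7c + d = -1434
  512a + 64b + 8c + d = -2126
  729a + 81b + 9c + d = -3012
Solving the system yields a = -4, b = -1, c = -1, d = -6.
So h(n) = -4n^3 - n^2 - n - 6.
The constant term is -6.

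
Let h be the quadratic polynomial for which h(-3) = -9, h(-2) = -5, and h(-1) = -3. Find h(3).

-15

Write h(t) = at^2 + bt + c. Substituting each data point gives a linear system:
  9a - 3b + c = -9
  4a - 2b + c = -5
  a - b + c = -3
Solving the system yields a = -1, b = -1, c = -3.
So h(t) = -t^2 - t - 3.
Then h(3) = -15.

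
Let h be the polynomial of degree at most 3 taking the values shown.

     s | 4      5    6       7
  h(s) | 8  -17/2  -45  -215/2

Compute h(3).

Using the Lagrange interpolation formula with nodes 4, 5, 6, 7:
  L_0(s) = (s - 5)(s - 6)(s - 7) / -6
  L_1(s) = (s - 4)(s - 6)(s - 7) / 2
  L_2(s) = (s - 4)(s - 5)(s - 7) / -2
  L_3(s) = (s - 4)(s - 5)(s - 6) / 6
Then h(s) = 8·L_0(s) - 17/2·L_1(s) - 45·L_2(s) - 215/2·L_3(s).
Expanding and collecting terms gives h(s) = -s^3 + 5s^2 - (1/2)s - 6.
Evaluating at s = 3: h(3) = 21/2.

21/2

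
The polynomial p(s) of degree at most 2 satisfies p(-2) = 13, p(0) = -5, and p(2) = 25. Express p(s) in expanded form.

Write p(s) = as^2 + bs + c. Substituting each data point gives a linear system:
  4a - 2b + c = 13
  c = -5
  4a + 2b + c = 25
Solving the system yields a = 6, b = 3, c = -5.
So p(s) = 6s^2 + 3s - 5.
Check: p(-2) = 13. ✓

p(s) = 6s^2 + 3s - 5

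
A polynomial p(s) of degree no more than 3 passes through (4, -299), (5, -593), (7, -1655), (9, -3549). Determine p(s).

Using the Lagrange interpolation formula with nodes 4, 5, 7, 9:
  L_0(s) = (s - 5)(s - 7)(s - 9) / -15
  L_1(s) = (s - 4)(s - 7)(s - 9) / 8
  L_2(s) = (s - 4)(s - 5)(s - 9) / -12
  L_3(s) = (s - 4)(s - 5)(s - 7) / 40
Then p(s) = -299·L_0(s) - 593·L_1(s) - 1655·L_2(s) - 3549·L_3(s).
Expanding and collecting terms gives p(s) = -5s³ + s² + 2s - 3.
Check: p(7) = -1655. ✓

p(s) = -5s^3 + s^2 + 2s - 3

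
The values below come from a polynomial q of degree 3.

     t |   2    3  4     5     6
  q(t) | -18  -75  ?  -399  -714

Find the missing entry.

-194

On equispaced nodes a degree-3 polynomial has vanishing fourth forward difference, so
  q(2) - 4·q(3) + 6·q(4) - 4·q(5) + q(6) = 0.
Substituting the known values and solving for q(4):
  6·q(4) = -1164
  q(4) = -194.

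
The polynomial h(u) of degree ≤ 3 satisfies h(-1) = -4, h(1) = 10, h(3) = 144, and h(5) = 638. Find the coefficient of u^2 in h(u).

0

Write h(u) = au^3 + bu^2 + cu + d. Substituting each data point gives a linear system:
  -a + b - c + d = -4
  a + b + c + d = 10
  27a + 9b + 3c + d = 144
  125a + 25b + 5c + d = 638
Solving the system yields a = 5, b = 0, c = 2, d = 3.
So h(u) = 5u^3 + 2u + 3.
The coefficient of u^2 is 0.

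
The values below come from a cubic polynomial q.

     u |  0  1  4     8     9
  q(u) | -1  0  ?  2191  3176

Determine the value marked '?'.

The 4 known points determine the degree-3 polynomial uniquely.
Write q(u) = au^3 + bu^2 + cu + d. Substituting each data point gives a linear system:
  d = -1
  a + b + c + d = 0
  512a + 64b + 8c + d = 2191
  729a + 81b + 9c + d = 3176
Solving the system yields a = 5, b = -6, c = 2, d = -1.
So q(u) = 5u^3 - 6u^2 + 2u - 1.
Then q(4) = 231.

231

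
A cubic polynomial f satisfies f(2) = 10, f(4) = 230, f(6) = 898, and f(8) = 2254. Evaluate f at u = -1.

Forward differences of the values at u = 2, 4, 6, 8:
  f  : 10  230  898  2254
  Δ  : 220  668  1356
  Δ^2: 448  688
  Δ^3: 240
The third differences are constant, confirming degree 3.
Interpolating (Newton forward form) and evaluating at u = -1 gives f(-1) = -5.

-5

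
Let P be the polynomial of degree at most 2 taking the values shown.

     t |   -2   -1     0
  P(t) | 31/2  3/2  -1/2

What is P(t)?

Write P(t) = at^2 + bt + c. Substituting each data point gives a linear system:
  4a - 2b + c = 31/2
  a - b + c = 3/2
  c = -1/2
Solving the system yields a = 6, b = 4, c = -1/2.
So P(t) = 6t^2 + 4t - 1/2.
Check: P(-2) = 31/2. ✓

P(t) = 6t^2 + 4t - 1/2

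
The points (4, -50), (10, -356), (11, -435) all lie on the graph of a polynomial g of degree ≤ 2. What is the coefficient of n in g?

5

Write g(n) = an^2 + bn + c. Substituting each data point gives a linear system:
  16a + 4b + c = -50
  100a + 10b + c = -356
  121a + 11b + c = -435
Solving the system yields a = -4, b = 5, c = -6.
So g(n) = -4n² + 5n - 6.
The coefficient of n is 5.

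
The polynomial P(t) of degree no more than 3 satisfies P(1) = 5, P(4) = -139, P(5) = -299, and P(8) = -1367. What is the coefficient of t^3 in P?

-3

Write P(t) = at^3 + bt^2 + ct + d. Substituting each data point gives a linear system:
  a + b + c + d = 5
  64a + 16b + 4c + d = -139
  125a + 25b + 5c + d = -299
  512a + 64b + 8c + d = -1367
Solving the system yields a = -3, b = 2, c = 5, d = 1.
So P(t) = -3t³ + 2t² + 5t + 1.
The leading coefficient is -3.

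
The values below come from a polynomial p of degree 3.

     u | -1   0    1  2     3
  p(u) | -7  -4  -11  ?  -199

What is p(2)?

The 4 known points determine the degree-3 polynomial uniquely.
Write p(u) = au^3 + bu^2 + cu + d. Substituting each data point gives a linear system:
  -a + b - c + d = -7
  d = -4
  a + b + c + d = -11
  27a + 9b + 3c + d = -199
Solving the system yields a = -6, b = -5, c = 4, d = -4.
So p(u) = -6u^3 - 5u^2 + 4u - 4.
Then p(2) = -64.

-64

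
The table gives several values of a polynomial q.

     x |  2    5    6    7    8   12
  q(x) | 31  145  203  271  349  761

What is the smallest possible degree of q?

Divided differences on the nodes 2, 5, 6, 7, 8, 12:
  order 0: 31  145  203  271  349  761
  order 1: 38  58  68  78  103
  order 2: 5  5  5  5
  order 3: 0  0  0
  order 4: 0  0
  order 5: 0
The order-2 divided differences are all 5 (nonzero) and every higher order vanishes, so the data lies on a polynomial of degree exactly 2.

2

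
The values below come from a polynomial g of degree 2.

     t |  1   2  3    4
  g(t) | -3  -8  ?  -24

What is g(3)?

-15

The 3 known points determine the degree-2 polynomial uniquely.
Write g(t) = at^2 + bt + c. Substituting each data point gives a linear system:
  a + b + c = -3
  4a + 2b + c = -8
  16a + 4b + c = -24
Solving the system yields a = -1, b = -2, c = 0.
So g(t) = -t² - 2t.
Then g(3) = -15.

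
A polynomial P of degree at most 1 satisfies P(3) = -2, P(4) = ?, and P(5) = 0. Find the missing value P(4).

-1

On equispaced nodes a degree-1 polynomial has vanishing second forward difference, so
  P(3) - 2·P(4) + P(5) = 0.
Substituting the known values and solving for P(4):
  -2·P(4) = 2
  P(4) = -1.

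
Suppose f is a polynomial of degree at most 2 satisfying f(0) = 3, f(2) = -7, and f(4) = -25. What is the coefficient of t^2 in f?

Write f(t) = at^2 + bt + c. Substituting each data point gives a linear system:
  c = 3
  4a + 2b + c = -7
  16a + 4b + c = -25
Solving the system yields a = -1, b = -3, c = 3.
So f(t) = -t² - 3t + 3.
The leading coefficient is -1.

-1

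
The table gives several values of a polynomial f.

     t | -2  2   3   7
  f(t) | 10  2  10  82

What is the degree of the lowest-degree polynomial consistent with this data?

2

Divided differences on the nodes -2, 2, 3, 7:
  order 0: 10  2  10  82
  order 1: -2  8  18
  order 2: 2  2
  order 3: 0
The order-2 divided differences are all 2 (nonzero) and every higher order vanishes, so the data lies on a polynomial of degree exactly 2.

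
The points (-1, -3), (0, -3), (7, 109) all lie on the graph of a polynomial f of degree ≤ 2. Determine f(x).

Using the Lagrange interpolation formula with nodes -1, 0, 7:
  L_0(x) = x(x - 7) / 8
  L_1(x) = (x + 1)(x - 7) / -7
  L_2(x) = (x + 1)x / 56
Then f(x) = -3·L_0(x) - 3·L_1(x) + 109·L_2(x).
Expanding and collecting terms gives f(x) = 2x^2 + 2x - 3.
Check: f(-1) = -3. ✓

f(x) = 2x^2 + 2x - 3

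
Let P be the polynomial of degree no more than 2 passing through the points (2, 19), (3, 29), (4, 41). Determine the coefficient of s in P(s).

Write P(s) = as^2 + bs + c. Substituting each data point gives a linear system:
  4a + 2b + c = 19
  9a + 3b + c = 29
  16a + 4b + c = 41
Solving the system yields a = 1, b = 5, c = 5.
So P(s) = s^2 + 5s + 5.
The coefficient of s is 5.

5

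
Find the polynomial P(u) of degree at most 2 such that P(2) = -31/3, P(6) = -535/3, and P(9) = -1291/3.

P(u) = -6u^2 + 6u + 5/3

Write P(u) = au^2 + bu + c. Substituting each data point gives a linear system:
  4a + 2b + c = -31/3
  36a + 6b + c = -535/3
  81a + 9b + c = -1291/3
Solving the system yields a = -6, b = 6, c = 5/3.
So P(u) = -6u^2 + 6u + 5/3.
Check: P(6) = -535/3. ✓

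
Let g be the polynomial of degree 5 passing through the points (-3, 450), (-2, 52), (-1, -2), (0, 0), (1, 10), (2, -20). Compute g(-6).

15228

Using the Lagrange interpolation formula with nodes -3, -2, -1, 0, 1, 2:
  L_0(n) = (n + 2)(n + 1)n(n - 1)(n - 2) / -120
  L_1(n) = (n + 3)(n + 1)n(n - 1)(n - 2) / 24
  L_2(n) = (n + 3)(n + 2)n(n - 1)(n - 2) / -12
  L_3(n) = (n + 3)(n + 2)(n + 1)(n - 1)(n - 2) / 12
  L_4(n) = (n + 3)(n + 2)(n + 1)n(n - 2) / -24
  L_5(n) = (n + 3)(n + 2)(n + 1)n(n - 1) / 120
Then g(n) = 450·L_0(n) + 52·L_1(n) - 2·L_2(n) + 0·L_3(n) + 10·L_4(n) - 20·L_5(n).
Expanding and collecting terms gives g(n) = -2n^5 + 2n^3 + 4n^2 + 6n.
Evaluating at n = -6: g(-6) = 15228.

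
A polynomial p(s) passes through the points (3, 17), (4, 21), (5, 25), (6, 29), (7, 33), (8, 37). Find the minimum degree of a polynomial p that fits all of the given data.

Forward differences of the values at s = 3, 4, 5, 6, 7, 8:
  p  : 17  21  25  29  33  37
  Δ  : 4  4  4  4  4
  Δ^2: 0  0  0  0
  Δ^3: 0  0  0
  Δ^4: 0  0
  Δ^5: 0
The first differences are constant (4) and nonzero, while all higher differences vanish, so the minimal degree is 1.

1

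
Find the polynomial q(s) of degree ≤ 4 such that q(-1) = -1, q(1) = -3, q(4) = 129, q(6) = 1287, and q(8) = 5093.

q(s) = 2s^4 - 6s^3 - s^2 + 5s - 3

Write q(s) = as^4 + bs^3 + cs^2 + ds + e. Substituting each data point gives a linear system:
  a - b + c - d + e = -1
  a + b + c + d + e = -3
  256a + 64b + 16c + 4d + e = 129
  1296a + 216b + 36c + 6d + e = 1287
  4096a + 512b + 64c + 8d + e = 5093
Solving the system yields a = 2, b = -6, c = -1, d = 5, e = -3.
So q(s) = 2s⁴ - 6s³ - s² + 5s - 3.
Check: q(-1) = -1. ✓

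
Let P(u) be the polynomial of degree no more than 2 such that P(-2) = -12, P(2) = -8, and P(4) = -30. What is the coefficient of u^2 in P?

-2

Write P(u) = au^2 + bu + c. Substituting each data point gives a linear system:
  4a - 2b + c = -12
  4a + 2b + c = -8
  16a + 4b + c = -30
Solving the system yields a = -2, b = 1, c = -2.
So P(u) = -2u^2 + u - 2.
The leading coefficient is -2.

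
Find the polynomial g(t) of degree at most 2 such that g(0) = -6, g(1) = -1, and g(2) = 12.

g(t) = 4t^2 + t - 6

Write g(t) = at^2 + bt + c. Substituting each data point gives a linear system:
  c = -6
  a + b + c = -1
  4a + 2b + c = 12
Solving the system yields a = 4, b = 1, c = -6.
So g(t) = 4t² + t - 6.
Check: g(2) = 12. ✓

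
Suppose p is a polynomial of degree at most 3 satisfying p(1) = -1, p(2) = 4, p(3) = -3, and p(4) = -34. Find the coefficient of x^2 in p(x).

Write p(x) = ax^3 + bx^2 + cx + d. Substituting each data point gives a linear system:
  a + b + c + d = -1
  8a + 4b + 2c + d = 4
  27a + 9b + 3c + d = -3
  64a + 16b + 4c + d = -34
Solving the system yields a = -2, b = 6, c = 1, d = -6.
So p(x) = -2x^3 + 6x^2 + x - 6.
The coefficient of x^2 is 6.

6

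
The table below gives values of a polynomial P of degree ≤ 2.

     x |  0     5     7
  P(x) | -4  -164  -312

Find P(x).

Write P(x) = ax^2 + bx + c. Substituting each data point gives a linear system:
  c = -4
  25a + 5b + c = -164
  49a + 7b + c = -312
Solving the system yields a = -6, b = -2, c = -4.
So P(x) = -6x² - 2x - 4.
Check: P(0) = -4. ✓

P(x) = -6x^2 - 2x - 4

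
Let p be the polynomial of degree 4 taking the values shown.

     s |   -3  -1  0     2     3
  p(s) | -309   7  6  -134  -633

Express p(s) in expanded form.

p(s) = -6s^4 - 6s^3 + s^2 + 6

Write p(s) = as^4 + bs^3 + cs^2 + ds + e. Substituting each data point gives a linear system:
  81a - 27b + 9c - 3d + e = -309
  a - b + c - d + e = 7
  e = 6
  16a + 8b + 4c + 2d + e = -134
  81a + 27b + 9c + 3d + e = -633
Solving the system yields a = -6, b = -6, c = 1, d = 0, e = 6.
So p(s) = -6s^4 - 6s^3 + s^2 + 6.
Check: p(0) = 6. ✓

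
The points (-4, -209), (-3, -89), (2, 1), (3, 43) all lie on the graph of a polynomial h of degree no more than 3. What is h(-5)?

Using the Lagrange interpolation formula with nodes -4, -3, 2, 3:
  L_0(n) = (n + 3)(n - 2)(n - 3) / -42
  L_1(n) = (n + 4)(n - 2)(n - 3) / 30
  L_2(n) = (n + 4)(n + 3)(n - 3) / -30
  L_3(n) = (n + 4)(n + 3)(n - 2) / 42
Then h(n) = -209·L_0(n) - 89·L_1(n) + 1·L_2(n) + 43·L_3(n).
Expanding and collecting terms gives h(n) = 3n^3 - 2n^2 - 5n - 5.
Evaluating at n = -5: h(-5) = -405.

-405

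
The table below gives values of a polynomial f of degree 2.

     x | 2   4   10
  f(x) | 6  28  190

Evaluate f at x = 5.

Write f(x) = ax^2 + bx + c. Substituting each data point gives a linear system:
  4a + 2b + c = 6
  16a + 4b + c = 28
  100a + 10b + c = 190
Solving the system yields a = 2, b = -1, c = 0.
So f(x) = 2x^2 - x.
Then f(5) = 45.

45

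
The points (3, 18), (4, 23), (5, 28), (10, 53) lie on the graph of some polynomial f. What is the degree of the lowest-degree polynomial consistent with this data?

1

Divided differences on the nodes 3, 4, 5, 10:
  order 0: 18  23  28  53
  order 1: 5  5  5
  order 2: 0  0
  order 3: 0
The order-1 divided differences are all 5 (nonzero) and every higher order vanishes, so the data lies on a polynomial of degree exactly 1.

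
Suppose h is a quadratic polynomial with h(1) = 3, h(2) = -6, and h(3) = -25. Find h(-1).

-9

Write h(n) = an^2 + bn + c. Substituting each data point gives a linear system:
  a + b + c = 3
  4a + 2b + c = -6
  9a + 3b + c = -25
Solving the system yields a = -5, b = 6, c = 2.
So h(n) = -5n² + 6n + 2.
Then h(-1) = -9.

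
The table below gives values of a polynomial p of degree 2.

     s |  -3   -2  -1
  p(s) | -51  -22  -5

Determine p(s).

p(s) = -6s^2 - s

Write p(s) = as^2 + bs + c. Substituting each data point gives a linear system:
  9a - 3b + c = -51
  4a - 2b + c = -22
  a - b + c = -5
Solving the system yields a = -6, b = -1, c = 0.
So p(s) = -6s^2 - s.
Check: p(-2) = -22. ✓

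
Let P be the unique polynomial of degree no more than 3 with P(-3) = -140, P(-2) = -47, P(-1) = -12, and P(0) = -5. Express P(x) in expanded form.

Write P(x) = ax^3 + bx^2 + cx + d. Substituting each data point gives a linear system:
  -27a + 9b - 3c + d = -140
  -8a + 4b - 2c + d = -47
  -a + b - c + d = -12
  d = -5
Solving the system yields a = 5, b = 1, c = 3, d = -5.
So P(x) = 5x^3 + x^2 + 3x - 5.
Check: P(-3) = -140. ✓

P(x) = 5x^3 + x^2 + 3x - 5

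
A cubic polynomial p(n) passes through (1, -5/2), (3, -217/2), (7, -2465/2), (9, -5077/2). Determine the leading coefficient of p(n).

-3

Write p(n) = an^3 + bn^2 + cn + d. Substituting each data point gives a linear system:
  a + b + c + d = -5/2
  27a + 9b + 3c + d = -217/2
  343a + 49b + 7c + d = -2465/2
  729a + 81b + 9c + d = -5077/2
Solving the system yields a = -3, b = -5, c = 6, d = -1/2.
So p(n) = -3n^3 - 5n^2 + 6n - 1/2.
The leading coefficient is -3.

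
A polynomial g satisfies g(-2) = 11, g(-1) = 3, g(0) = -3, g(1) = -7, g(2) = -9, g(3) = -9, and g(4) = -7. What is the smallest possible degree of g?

2

Forward differences of the values at n = -2, -1, 0, 1, 2, 3, 4:
  g  : 11  3  -3  -7  -9  -9  -7
  Δ  : -8  -6  -4  -2  0  2
  Δ^2: 2  2  2  2  2
  Δ^3: 0  0  0  0
  Δ^4: 0  0  0
  Δ^5: 0  0
  Δ^6: 0
The second differences are constant (2) and nonzero, while all higher differences vanish, so the minimal degree is 2.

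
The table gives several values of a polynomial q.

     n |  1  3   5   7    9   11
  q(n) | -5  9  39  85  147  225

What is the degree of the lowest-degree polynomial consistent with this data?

2

Forward differences of the values at n = 1, 3, 5, 7, 9, 11:
  q  : -5  9  39  85  147  225
  Δ  : 14  30  46  62  78
  Δ^2: 16  16  16  16
  Δ^3: 0  0  0
  Δ^4: 0  0
  Δ^5: 0
The second differences are constant (16) and nonzero, while all higher differences vanish, so the minimal degree is 2.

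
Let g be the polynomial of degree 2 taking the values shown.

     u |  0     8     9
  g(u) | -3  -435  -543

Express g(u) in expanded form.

g(u) = -6u^2 - 6u - 3

Write g(u) = au^2 + bu + c. Substituting each data point gives a linear system:
  c = -3
  64a + 8b + c = -435
  81a + 9b + c = -543
Solving the system yields a = -6, b = -6, c = -3.
So g(u) = -6u^2 - 6u - 3.
Check: g(0) = -3. ✓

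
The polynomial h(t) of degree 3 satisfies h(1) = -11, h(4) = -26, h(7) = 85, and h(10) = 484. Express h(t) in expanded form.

Using the Lagrange interpolation formula with nodes 1, 4, 7, 10:
  L_0(t) = (t - 4)(t - 7)(t - 10) / -162
  L_1(t) = (t - 1)(t - 7)(t - 10) / 54
  L_2(t) = (t - 1)(t - 4)(t - 10) / -54
  L_3(t) = (t - 1)(t - 4)(t - 7) / 162
Then h(t) = -11·L_0(t) - 26·L_1(t) + 85·L_2(t) + 484·L_3(t).
Expanding and collecting terms gives h(t) = t^3 - 5t^2 - t - 6.
Check: h(7) = 85. ✓

h(t) = t^3 - 5t^2 - t - 6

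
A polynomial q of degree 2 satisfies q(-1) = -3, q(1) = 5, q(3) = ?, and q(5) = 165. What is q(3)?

61

On equispaced nodes a degree-2 polynomial has vanishing third forward difference, so
  - q(-1) + 3·q(1) - 3·q(3) + q(5) = 0.
Substituting the known values and solving for q(3):
  -3·q(3) = -183
  q(3) = 61.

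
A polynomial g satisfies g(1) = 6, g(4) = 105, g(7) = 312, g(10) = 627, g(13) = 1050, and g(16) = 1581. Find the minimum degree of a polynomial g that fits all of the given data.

2

Forward differences of the values at x = 1, 4, 7, 10, 13, 16:
  g  : 6  105  312  627  1050  1581
  Δ  : 99  207  315  423  531
  Δ^2: 108  108  108  108
  Δ^3: 0  0  0
  Δ^4: 0  0
  Δ^5: 0
The second differences are constant (108) and nonzero, while all higher differences vanish, so the minimal degree is 2.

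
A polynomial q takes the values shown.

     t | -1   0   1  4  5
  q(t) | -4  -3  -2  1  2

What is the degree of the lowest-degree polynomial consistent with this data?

Divided differences on the nodes -1, 0, 1, 4, 5:
  order 0: -4  -3  -2  1  2
  order 1: 1  1  1  1
  order 2: 0  0  0
  order 3: 0  0
  order 4: 0
The order-1 divided differences are all 1 (nonzero) and every higher order vanishes, so the data lies on a polynomial of degree exactly 1.

1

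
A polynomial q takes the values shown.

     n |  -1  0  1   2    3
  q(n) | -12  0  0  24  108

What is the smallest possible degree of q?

Forward differences of the values at n = -1, 0, 1, 2, 3:
  q  : -12  0  0  24  108
  Δ  : 12  0  24  84
  Δ^2: -12  24  60
  Δ^3: 36  36
  Δ^4: 0
The third differences are constant (36) and nonzero, while all higher differences vanish, so the minimal degree is 3.

3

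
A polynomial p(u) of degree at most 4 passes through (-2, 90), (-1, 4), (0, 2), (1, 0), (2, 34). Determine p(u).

p(u) = 5u^4 - 4u^3 - 5u^2 + 2u + 2

Write p(u) = au^4 + bu^3 + cu^2 + du + e. Substituting each data point gives a linear system:
  16a - 8b + 4c - 2d + e = 90
  a - b + c - d + e = 4
  e = 2
  a + b + c + d + e = 0
  16a + 8b + 4c + 2d + e = 34
Solving the system yields a = 5, b = -4, c = -5, d = 2, e = 2.
So p(u) = 5u⁴ - 4u³ - 5u² + 2u + 2.
Check: p(-2) = 90. ✓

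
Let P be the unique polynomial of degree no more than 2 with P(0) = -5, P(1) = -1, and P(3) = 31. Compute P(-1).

-1

Write P(n) = an^2 + bn + c. Substituting each data point gives a linear system:
  c = -5
  a + b + c = -1
  9a + 3b + c = 31
Solving the system yields a = 4, b = 0, c = -5.
So P(n) = 4n^2 - 5.
Then P(-1) = -1.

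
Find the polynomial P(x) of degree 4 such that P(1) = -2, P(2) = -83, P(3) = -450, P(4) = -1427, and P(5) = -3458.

Write P(x) = ax^4 + bx^3 + cx^2 + dx + e. Substituting each data point gives a linear system:
  a + b + c + d + e = -2
  16a + 8b + 4c + 2d + e = -83
  81a + 27b + 9c + 3d + e = -450
  256a + 64b + 16c + 4d + e = -1427
  625a + 125b + 25c + 5d + e = -3458
Solving the system yields a = -5, b = -4, c = 6, d = 4, e = -3.
So P(x) = -5x^4 - 4x^3 + 6x^2 + 4x - 3.
Check: P(2) = -83. ✓

P(x) = -5x^4 - 4x^3 + 6x^2 + 4x - 3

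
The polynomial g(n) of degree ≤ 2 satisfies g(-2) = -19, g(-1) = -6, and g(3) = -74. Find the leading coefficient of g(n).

Write g(n) = an^2 + bn + c. Substituting each data point gives a linear system:
  4a - 2b + c = -19
  a - b + c = -6
  9a + 3b + c = -74
Solving the system yields a = -6, b = -5, c = -5.
So g(n) = -6n² - 5n - 5.
The leading coefficient is -6.

-6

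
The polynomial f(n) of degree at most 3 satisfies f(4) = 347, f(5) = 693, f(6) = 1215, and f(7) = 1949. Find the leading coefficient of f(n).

Write f(n) = an^3 + bn^2 + cn + d. Substituting each data point gives a linear system:
  64a + 16b + 4c + d = 347
  125a + 25b + 5c + d = 693
  216a + 36b + 6c + d = 1215
  343a + 49b + 7c + d = 1949
Solving the system yields a = 6, b = -2, c = -2, d = 3.
So f(n) = 6n³ - 2n² - 2n + 3.
The leading coefficient is 6.

6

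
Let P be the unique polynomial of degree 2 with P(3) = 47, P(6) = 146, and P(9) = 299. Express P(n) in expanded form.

P(n) = 3n^2 + 6n + 2

Using the Lagrange interpolation formula with nodes 3, 6, 9:
  L_0(n) = (n - 6)(n - 9) / 18
  L_1(n) = (n - 3)(n - 9) / -9
  L_2(n) = (n - 3)(n - 6) / 18
Then P(n) = 47·L_0(n) + 146·L_1(n) + 299·L_2(n).
Expanding and collecting terms gives P(n) = 3n^2 + 6n + 2.
Check: P(9) = 299. ✓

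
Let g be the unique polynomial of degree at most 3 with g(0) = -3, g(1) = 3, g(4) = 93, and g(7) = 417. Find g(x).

g(x) = x^3 + x^2 + 4x - 3

Using the Lagrange interpolation formula with nodes 0, 1, 4, 7:
  L_0(x) = (x - 1)(x - 4)(x - 7) / -28
  L_1(x) = x(x - 4)(x - 7) / 18
  L_2(x) = x(x - 1)(x - 7) / -36
  L_3(x) = x(x - 1)(x - 4) / 126
Then g(x) = -3·L_0(x) + 3·L_1(x) + 93·L_2(x) + 417·L_3(x).
Expanding and collecting terms gives g(x) = x^3 + x^2 + 4x - 3.
Check: g(4) = 93. ✓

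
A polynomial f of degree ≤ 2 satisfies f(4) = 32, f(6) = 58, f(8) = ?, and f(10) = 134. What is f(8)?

The 3 known points determine the degree-2 polynomial uniquely.
Write f(x) = ax^2 + bx + c. Substituting each data point gives a linear system:
  16a + 4b + c = 32
  36a + 6b + c = 58
  100a + 10b + c = 134
Solving the system yields a = 1, b = 3, c = 4.
So f(x) = x^2 + 3x + 4.
Then f(8) = 92.

92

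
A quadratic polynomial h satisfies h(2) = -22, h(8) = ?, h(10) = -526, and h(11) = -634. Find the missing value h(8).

The 3 known points determine the degree-2 polynomial uniquely.
Write h(u) = au^2 + bu + c. Substituting each data point gives a linear system:
  4a + 2b + c = -22
  100a + 10b + c = -526
  121a + 11b + c = -634
Solving the system yields a = -5, b = -3, c = 4.
So h(u) = -5u^2 - 3u + 4.
Then h(8) = -340.

-340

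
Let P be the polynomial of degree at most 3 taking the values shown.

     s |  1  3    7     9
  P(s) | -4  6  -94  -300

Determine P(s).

P(s) = -s^3 + 6s^2 - 6s - 3

Write P(s) = as^3 + bs^2 + cs + d. Substituting each data point gives a linear system:
  a + b + c + d = -4
  27a + 9b + 3c + d = 6
  343a + 49b + 7c + d = -94
  729a + 81b + 9c + d = -300
Solving the system yields a = -1, b = 6, c = -6, d = -3.
So P(s) = -s^3 + 6s^2 - 6s - 3.
Check: P(7) = -94. ✓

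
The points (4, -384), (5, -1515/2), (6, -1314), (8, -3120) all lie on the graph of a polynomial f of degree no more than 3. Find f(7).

Using the Lagrange interpolation formula with nodes 4, 5, 6, 8:
  L_0(x) = (x - 5)(x - 6)(x - 8) / -8
  L_1(x) = (x - 4)(x - 6)(x - 8) / 3
  L_2(x) = (x - 4)(x - 5)(x - 8) / -4
  L_3(x) = (x - 4)(x - 5)(x - 6) / 24
Then f(x) = -384·L_0(x) - 1515/2·L_1(x) - 1314·L_2(x) - 3120·L_3(x).
Expanding and collecting terms gives f(x) = -6x³ - (3/2)x² + 6x.
Evaluating at x = 7: f(7) = -4179/2.

-4179/2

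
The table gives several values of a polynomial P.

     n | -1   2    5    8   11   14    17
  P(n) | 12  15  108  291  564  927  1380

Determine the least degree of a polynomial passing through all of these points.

Forward differences of the values at n = -1, 2, 5, 8, 11, 14, 17:
  P  : 12  15  108  291  564  927  1380
  Δ  : 3  93  183  273  363  453
  Δ^2: 90  90  90  90  90
  Δ^3: 0  0  0  0
  Δ^4: 0  0  0
  Δ^5: 0  0
  Δ^6: 0
The second differences are constant (90) and nonzero, while all higher differences vanish, so the minimal degree is 2.

2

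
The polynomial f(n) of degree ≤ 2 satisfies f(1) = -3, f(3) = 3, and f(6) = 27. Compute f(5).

Write f(n) = an^2 + bn + c. Substituting each data point gives a linear system:
  a + b + c = -3
  9a + 3b + c = 3
  36a + 6b + c = 27
Solving the system yields a = 1, b = -1, c = -3.
So f(n) = n^2 - n - 3.
Then f(5) = 17.

17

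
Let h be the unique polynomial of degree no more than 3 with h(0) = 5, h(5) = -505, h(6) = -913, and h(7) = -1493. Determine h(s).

h(s) = -5s^3 + 4s^2 + 3s + 5

Write h(s) = as^3 + bs^2 + cs + d. Substituting each data point gives a linear system:
  d = 5
  125a + 25b + 5c + d = -505
  216a + 36b + 6c + d = -913
  343a + 49b + 7c + d = -1493
Solving the system yields a = -5, b = 4, c = 3, d = 5.
So h(s) = -5s^3 + 4s^2 + 3s + 5.
Check: h(5) = -505. ✓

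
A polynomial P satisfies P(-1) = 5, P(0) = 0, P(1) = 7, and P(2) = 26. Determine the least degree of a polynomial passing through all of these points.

2

Forward differences of the values at u = -1, 0, 1, 2:
  P  : 5  0  7  26
  Δ  : -5  7  19
  Δ^2: 12  12
  Δ^3: 0
The second differences are constant (12) and nonzero, while all higher differences vanish, so the minimal degree is 2.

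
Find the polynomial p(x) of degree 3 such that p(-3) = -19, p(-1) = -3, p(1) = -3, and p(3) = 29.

Using the Lagrange interpolation formula with nodes -3, -1, 1, 3:
  L_0(x) = (x + 1)(x - 1)(x - 3) / -48
  L_1(x) = (x + 3)(x - 1)(x - 3) / 16
  L_2(x) = (x + 3)(x + 1)(x - 3) / -16
  L_3(x) = (x + 3)(x + 1)(x - 1) / 48
Then p(x) = -19·L_0(x) - 3·L_1(x) - 3·L_2(x) + 29·L_3(x).
Expanding and collecting terms gives p(x) = x^3 + x^2 - x - 4.
Check: p(-1) = -3. ✓

p(x) = x^3 + x^2 - x - 4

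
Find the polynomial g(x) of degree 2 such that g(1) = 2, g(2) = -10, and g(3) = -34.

Write g(x) = ax^2 + bx + c. Substituting each data point gives a linear system:
  a + b + c = 2
  4a + 2b + c = -10
  9a + 3b + c = -34
Solving the system yields a = -6, b = 6, c = 2.
So g(x) = -6x² + 6x + 2.
Check: g(1) = 2. ✓

g(x) = -6x^2 + 6x + 2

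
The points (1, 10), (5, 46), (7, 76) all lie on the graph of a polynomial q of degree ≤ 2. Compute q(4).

Using the Lagrange interpolation formula with nodes 1, 5, 7:
  L_0(x) = (x - 5)(x - 7) / 24
  L_1(x) = (x - 1)(x - 7) / -8
  L_2(x) = (x - 1)(x - 5) / 12
Then q(x) = 10·L_0(x) + 46·L_1(x) + 76·L_2(x).
Expanding and collecting terms gives q(x) = x² + 3x + 6.
Evaluating at x = 4: q(4) = 34.

34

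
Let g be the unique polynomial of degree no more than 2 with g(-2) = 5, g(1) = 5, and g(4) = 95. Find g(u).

g(u) = 5u^2 + 5u - 5

Write g(u) = au^2 + bu + c. Substituting each data point gives a linear system:
  4a - 2b + c = 5
  a + b + c = 5
  16a + 4b + c = 95
Solving the system yields a = 5, b = 5, c = -5.
So g(u) = 5u² + 5u - 5.
Check: g(-2) = 5. ✓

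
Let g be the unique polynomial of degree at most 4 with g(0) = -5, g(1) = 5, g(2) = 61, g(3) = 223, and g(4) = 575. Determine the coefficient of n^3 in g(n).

4

Write g(n) = an^4 + bn^3 + cn^2 + dn + e. Substituting each data point gives a linear system:
  e = -5
  a + b + c + d + e = 5
  16a + 8b + 4c + 2d + e = 61
  81a + 27b + 9c + 3d + e = 223
  256a + 64b + 16c + 4d + e = 575
Solving the system yields a = 1, b = 4, c = 4, d = 1, e = -5.
So g(n) = n^4 + 4n^3 + 4n^2 + n - 5.
The coefficient of n^3 is 4.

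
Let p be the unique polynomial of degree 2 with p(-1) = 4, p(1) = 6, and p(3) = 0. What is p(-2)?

0

Forward differences of the values at u = -1, 1, 3:
  p  : 4  6  0
  Δ  : 2  -6
  Δ^2: -8
The second differences are constant, confirming degree 2.
Interpolating (Newton forward form) and evaluating at u = -2 gives p(-2) = 0.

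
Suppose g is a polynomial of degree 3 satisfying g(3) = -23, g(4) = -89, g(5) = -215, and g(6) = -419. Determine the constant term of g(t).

-5

Write g(t) = at^3 + bt^2 + ct + d. Substituting each data point gives a linear system:
  27a + 9b + 3c + d = -23
  64a + 16b + 4c + d = -89
  125a + 25b + 5c + d = -215
  216a + 36b + 6c + d = -419
Solving the system yields a = -3, b = 6, c = 3, d = -5.
So g(t) = -3t^3 + 6t^2 + 3t - 5.
The constant term is -5.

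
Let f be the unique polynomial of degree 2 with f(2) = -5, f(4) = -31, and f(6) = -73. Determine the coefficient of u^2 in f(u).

Write f(u) = au^2 + bu + c. Substituting each data point gives a linear system:
  4a + 2b + c = -5
  16a + 4b + c = -31
  36a + 6b + c = -73
Solving the system yields a = -2, b = -1, c = 5.
So f(u) = -2u^2 - u + 5.
The leading coefficient is -2.

-2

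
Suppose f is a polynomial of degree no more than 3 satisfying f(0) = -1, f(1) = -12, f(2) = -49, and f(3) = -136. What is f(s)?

f(s) = -4s^3 - s^2 - 6s - 1

Using the Lagrange interpolation formula with nodes 0, 1, 2, 3:
  L_0(s) = (s - 1)(s - 2)(s - 3) / -6
  L_1(s) = s(s - 2)(s - 3) / 2
  L_2(s) = s(s - 1)(s - 3) / -2
  L_3(s) = s(s - 1)(s - 2) / 6
Then f(s) = -1·L_0(s) - 12·L_1(s) - 49·L_2(s) - 136·L_3(s).
Expanding and collecting terms gives f(s) = -4s^3 - s^2 - 6s - 1.
Check: f(2) = -49. ✓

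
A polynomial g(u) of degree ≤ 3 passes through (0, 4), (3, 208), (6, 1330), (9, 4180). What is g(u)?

g(u) = 5u^3 + 6u^2 + 5u + 4

Write g(u) = au^3 + bu^2 + cu + d. Substituting each data point gives a linear system:
  d = 4
  27a + 9b + 3c + d = 208
  216a + 36b + 6c + d = 1330
  729a + 81b + 9c + d = 4180
Solving the system yields a = 5, b = 6, c = 5, d = 4.
So g(u) = 5u^3 + 6u^2 + 5u + 4.
Check: g(9) = 4180. ✓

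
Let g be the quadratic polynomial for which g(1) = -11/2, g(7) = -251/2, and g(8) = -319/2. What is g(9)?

Using the Lagrange interpolation formula with nodes 1, 7, 8:
  L_0(n) = (n - 7)(n - 8) / 42
  L_1(n) = (n - 1)(n - 8) / -6
  L_2(n) = (n - 1)(n - 7) / 7
Then g(n) = -11/2·L_0(n) - 251/2·L_1(n) - 319/2·L_2(n).
Expanding and collecting terms gives g(n) = -2n^2 - 4n + 1/2.
Evaluating at n = 9: g(9) = -395/2.

-395/2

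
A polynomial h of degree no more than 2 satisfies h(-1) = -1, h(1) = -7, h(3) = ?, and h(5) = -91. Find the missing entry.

-37

The 3 known points determine the degree-2 polynomial uniquely.
Write h(t) = at^2 + bt + c. Substituting each data point gives a linear system:
  a - b + c = -1
  a + b + c = -7
  25a + 5b + c = -91
Solving the system yields a = -3, b = -3, c = -1.
So h(t) = -3t^2 - 3t - 1.
Then h(3) = -37.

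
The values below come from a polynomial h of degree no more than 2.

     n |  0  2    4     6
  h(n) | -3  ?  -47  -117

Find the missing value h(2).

-9

On equispaced nodes a degree-2 polynomial has vanishing third forward difference, so
  - h(0) + 3·h(2) - 3·h(4) + h(6) = 0.
Substituting the known values and solving for h(2):
  3·h(2) = -27
  h(2) = -9.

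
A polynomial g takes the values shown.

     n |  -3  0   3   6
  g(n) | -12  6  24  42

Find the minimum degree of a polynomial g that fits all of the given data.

1

Forward differences of the values at n = -3, 0, 3, 6:
  g  : -12  6  24  42
  Δ  : 18  18  18
  Δ^2: 0  0
  Δ^3: 0
The first differences are constant (18) and nonzero, while all higher differences vanish, so the minimal degree is 1.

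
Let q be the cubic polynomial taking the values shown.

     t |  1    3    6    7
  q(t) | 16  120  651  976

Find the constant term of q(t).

3

Write q(t) = at^3 + bt^2 + ct + d. Substituting each data point gives a linear system:
  a + b + c + d = 16
  27a + 9b + 3c + d = 120
  216a + 36b + 6c + d = 651
  343a + 49b + 7c + d = 976
Solving the system yields a = 2, b = 5, c = 6, d = 3.
So q(t) = 2t^3 + 5t^2 + 6t + 3.
The constant term is 3.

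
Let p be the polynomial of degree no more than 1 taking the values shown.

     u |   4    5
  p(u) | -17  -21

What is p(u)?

p(u) = -4u - 1

Using the Lagrange interpolation formula with nodes 4, 5:
  L_0(u) = (u - 5) / -1
  L_1(u) = (u - 4) / 1
Then p(u) = -17·L_0(u) - 21·L_1(u).
Expanding and collecting terms gives p(u) = -4u - 1.
Check: p(5) = -21. ✓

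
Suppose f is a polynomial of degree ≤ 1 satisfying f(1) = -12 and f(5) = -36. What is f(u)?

Using the Lagrange interpolation formula with nodes 1, 5:
  L_0(u) = (u - 5) / -4
  L_1(u) = (u - 1) / 4
Then f(u) = -12·L_0(u) - 36·L_1(u).
Expanding and collecting terms gives f(u) = -6u - 6.
Check: f(5) = -36. ✓

f(u) = -6u - 6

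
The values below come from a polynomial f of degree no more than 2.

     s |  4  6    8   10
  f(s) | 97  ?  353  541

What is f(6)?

On equispaced nodes a degree-2 polynomial has vanishing third forward difference, so
  - f(4) + 3·f(6) - 3·f(8) + f(10) = 0.
Substituting the known values and solving for f(6):
  3·f(6) = 615
  f(6) = 205.

205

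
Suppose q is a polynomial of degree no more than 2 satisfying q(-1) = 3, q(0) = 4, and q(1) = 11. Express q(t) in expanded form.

Write q(t) = at^2 + bt + c. Substituting each data point gives a linear system:
  a - b + c = 3
  c = 4
  a + b + c = 11
Solving the system yields a = 3, b = 4, c = 4.
So q(t) = 3t^2 + 4t + 4.
Check: q(-1) = 3. ✓

q(t) = 3t^2 + 4t + 4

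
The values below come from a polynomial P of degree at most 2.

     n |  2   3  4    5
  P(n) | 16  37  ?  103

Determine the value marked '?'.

The 3 known points determine the degree-2 polynomial uniquely.
Write P(n) = an^2 + bn + c. Substituting each data point gives a linear system:
  4a + 2b + c = 16
  9a + 3b + c = 37
  25a + 5b + c = 103
Solving the system yields a = 4, b = 1, c = -2.
So P(n) = 4n² + n - 2.
Then P(4) = 66.

66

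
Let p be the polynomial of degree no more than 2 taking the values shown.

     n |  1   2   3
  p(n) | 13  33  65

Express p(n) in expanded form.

Using the Lagrange interpolation formula with nodes 1, 2, 3:
  L_0(n) = (n - 2)(n - 3) / 2
  L_1(n) = (n - 1)(n - 3) / -1
  L_2(n) = (n - 1)(n - 2) / 2
Then p(n) = 13·L_0(n) + 33·L_1(n) + 65·L_2(n).
Expanding and collecting terms gives p(n) = 6n² + 2n + 5.
Check: p(3) = 65. ✓

p(n) = 6n^2 + 2n + 5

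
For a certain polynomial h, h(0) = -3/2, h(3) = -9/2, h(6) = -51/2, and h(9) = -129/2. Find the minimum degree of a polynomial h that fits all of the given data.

2

Forward differences of the values at x = 0, 3, 6, 9:
  h  : -3/2  -9/2  -51/2  -129/2
  Δ  : -3  -21  -39
  Δ^2: -18  -18
  Δ^3: 0
The second differences are constant (-18) and nonzero, while all higher differences vanish, so the minimal degree is 2.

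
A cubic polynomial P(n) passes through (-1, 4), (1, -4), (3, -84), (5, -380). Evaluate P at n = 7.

-1036

Write P(n) = an^3 + bn^2 + cn + d. Substituting each data point gives a linear system:
  -a + b - c + d = 4
  a + b + c + d = -4
  27a + 9b + 3c + d = -84
  125a + 25b + 5c + d = -380
Solving the system yields a = -3, b = 0, c = -1, d = 0.
So P(n) = -3n^3 - n.
Then P(7) = -1036.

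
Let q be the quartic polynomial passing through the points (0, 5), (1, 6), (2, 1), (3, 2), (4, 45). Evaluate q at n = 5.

190

Forward differences of the values at n = 0, 1, 2, 3, 4:
  q  : 5  6  1  2  45
  Δ  : 1  -5  1  43
  Δ^2: -6  6  42
  Δ^3: 12  36
  Δ^4: 24
The fourth differences are constant, confirming degree 4.
Interpolating (Newton forward form) and evaluating at n = 5 gives q(5) = 190.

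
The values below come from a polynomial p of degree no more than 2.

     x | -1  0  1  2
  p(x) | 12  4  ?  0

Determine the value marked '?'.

0

The 3 known points determine the degree-2 polynomial uniquely.
Write p(x) = ax^2 + bx + c. Substituting each data point gives a linear system:
  a - b + c = 12
  c = 4
  4a + 2b + c = 0
Solving the system yields a = 2, b = -6, c = 4.
So p(x) = 2x^2 - 6x + 4.
Then p(1) = 0.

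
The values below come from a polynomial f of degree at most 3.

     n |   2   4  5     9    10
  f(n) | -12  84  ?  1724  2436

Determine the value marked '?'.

The 4 known points determine the degree-3 polynomial uniquely.
Write f(n) = an^3 + bn^2 + cn + d. Substituting each data point gives a linear system:
  8a + 4b + 2c + d = -12
  64a + 16b + 4c + d = 84
  729a + 81b + 9c + d = 1724
  1000a + 100b + 10c + d = 2436
Solving the system yields a = 3, b = -5, c = -6, d = -4.
So f(n) = 3n^3 - 5n^2 - 6n - 4.
Then f(5) = 216.

216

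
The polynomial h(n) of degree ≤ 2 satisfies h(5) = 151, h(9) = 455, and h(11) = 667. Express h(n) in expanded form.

h(n) = 5n^2 + 6n - 4

Write h(n) = an^2 + bn + c. Substituting each data point gives a linear system:
  25a + 5b + c = 151
  81a + 9b + c = 455
  121a + 11b + c = 667
Solving the system yields a = 5, b = 6, c = -4.
So h(n) = 5n^2 + 6n - 4.
Check: h(5) = 151. ✓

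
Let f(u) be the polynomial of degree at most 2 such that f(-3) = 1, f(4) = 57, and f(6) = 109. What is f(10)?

Using the Lagrange interpolation formula with nodes -3, 4, 6:
  L_0(u) = (u - 4)(u - 6) / 63
  L_1(u) = (u + 3)(u - 6) / -14
  L_2(u) = (u + 3)(u - 4) / 18
Then f(u) = 1·L_0(u) + 57·L_1(u) + 109·L_2(u).
Expanding and collecting terms gives f(u) = 2u^2 + 6u + 1.
Evaluating at u = 10: f(10) = 261.

261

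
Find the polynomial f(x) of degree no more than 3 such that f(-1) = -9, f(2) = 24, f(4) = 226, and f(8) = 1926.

Using the Lagrange interpolation formula with nodes -1, 2, 4, 8:
  L_0(x) = (x - 2)(x - 4)(x - 8) / -135
  L_1(x) = (x + 1)(x - 4)(x - 8) / 36
  L_2(x) = (x + 1)(x - 2)(x - 8) / -40
  L_3(x) = (x + 1)(x - 2)(x - 4) / 216
Then f(x) = -9·L_0(x) + 24·L_1(x) + 226·L_2(x) + 1926·L_3(x).
Expanding and collecting terms gives f(x) = 4x³ - 2x² + x - 2.
Check: f(2) = 24. ✓

f(x) = 4x^3 - 2x^2 + x - 2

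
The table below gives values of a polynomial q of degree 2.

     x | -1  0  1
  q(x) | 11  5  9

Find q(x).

Using the Lagrange interpolation formula with nodes -1, 0, 1:
  L_0(x) = x(x - 1) / 2
  L_1(x) = (x + 1)(x - 1) / -1
  L_2(x) = (x + 1)x / 2
Then q(x) = 11·L_0(x) + 5·L_1(x) + 9·L_2(x).
Expanding and collecting terms gives q(x) = 5x^2 - x + 5.
Check: q(0) = 5. ✓

q(x) = 5x^2 - x + 5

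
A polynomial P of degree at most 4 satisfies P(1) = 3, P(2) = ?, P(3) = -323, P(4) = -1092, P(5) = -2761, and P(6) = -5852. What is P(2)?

-52

The 5 known points determine the degree-4 polynomial uniquely.
Write P(n) = an^4 + bn^3 + cn^2 + dn + e. Substituting each data point gives a linear system:
  a + b + c + d + e = 3
  81a + 27b + 9c + 3d + e = -323
  256a + 64b + 16c + 4d + e = -1092
  625a + 125b + 25c + 5d + e = -2761
  1296a + 216b + 36c + 6d + e = -5852
Solving the system yields a = -5, b = 3, c = -1, d = 2, e = 4.
So P(n) = -5n⁴ + 3n³ - n² + 2n + 4.
Then P(2) = -52.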